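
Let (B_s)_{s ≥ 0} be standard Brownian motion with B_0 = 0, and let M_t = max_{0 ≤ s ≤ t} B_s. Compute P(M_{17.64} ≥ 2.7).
P(M_{17.64} ≥ 2.7) = 2·P(B_{17.64} ≥ 2.7) = 2(1 − Φ(2.7/√17.64)) ≈ 0.5203

By the reflection principle for Brownian motion, P(M_t ≥ a) = 2 · P(B_t ≥ a) for a ≥ 0. Since B_t ~ N(0, t), P(B_t ≥ 2.7) = 1 − Φ(2.7/√t) = 1 − Φ(2.7/√17.64) = 1 − Φ(0.6429). So
  P(M_{17.64} ≥ 2.7) = 2(1 − Φ(0.6429)) ≈ 0.5203.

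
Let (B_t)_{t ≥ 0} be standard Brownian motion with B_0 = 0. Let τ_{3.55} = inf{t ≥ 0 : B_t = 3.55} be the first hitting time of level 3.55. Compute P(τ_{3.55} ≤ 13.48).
P(τ_{3.55} ≤ 13.48) = 2(1 − Φ(3.55/√13.48)) = 2(1 − Φ(0.9669)) ≈ 0.3336

By the reflection principle for standard BM, P(τ_b ≤ t) = 2 · P(B_t ≥ b). Since B_t ~ N(0, t), P(B_t ≥ 3.55) = 1 − Φ(3.55/√t) = 1 − Φ(3.55/√13.48) = 1 − Φ(0.9669) ≈ 0.16680. Doubling: P(τ_{3.55} ≤ 13.48) ≈ 2 · 0.16680 = 0.33360 ≈ 0.3336.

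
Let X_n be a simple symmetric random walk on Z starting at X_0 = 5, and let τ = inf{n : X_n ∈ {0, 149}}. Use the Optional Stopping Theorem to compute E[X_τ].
E[X_τ] = 5

X_n is a martingale and τ is a bounded-mean stopping time (indeed τ is finite a.s. with bounded expectation since the walk is in a bounded region). By the OST, E[X_τ] = E[X_0] = 5. Equivalently: E[X_τ] = 149 · P(hit 149 first) + 0 · P(hit 0 first) = 149 · (5/149) = 5.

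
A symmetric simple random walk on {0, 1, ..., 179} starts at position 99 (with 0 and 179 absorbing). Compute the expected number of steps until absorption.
E[τ | X_0 = 99] = 7920

Let v_k = E[τ | X_0 = k]. Boundary: v_0 = v_179 = 0. Recurrence: v_k = 1 + (v_{k-1} + v_{k+1})/2 for 1 ≤ k ≤ 178. The particular solution to v_k − (v_{k-1} + v_{k+1})/2 = 1 is v_k = −k^2. Adding homogeneous solution A + B k and matching boundaries gives v_k = k (179 − k). Substituting k = 99: v_99 = 99 · 80 = 7920.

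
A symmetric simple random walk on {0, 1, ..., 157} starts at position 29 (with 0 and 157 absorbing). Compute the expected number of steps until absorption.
E[τ | X_0 = 29] = 3712

Let v_k = E[τ | X_0 = k]. Boundary: v_0 = v_157 = 0. Recurrence: v_k = 1 + (v_{k-1} + v_{k+1})/2 for 1 ≤ k ≤ 156. The particular solution to v_k − (v_{k-1} + v_{k+1})/2 = 1 is v_k = −k^2. Adding homogeneous solution A + B k and matching boundaries gives v_k = k (157 − k). Substituting k = 29: v_29 = 29 · 128 = 3712.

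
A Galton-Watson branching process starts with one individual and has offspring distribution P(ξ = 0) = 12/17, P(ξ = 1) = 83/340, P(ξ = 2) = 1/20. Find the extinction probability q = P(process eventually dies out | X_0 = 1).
q = 1

Mean offspring μ = 0·12/17 + 1·83/340 + 2·1/20 = 117/340 ≤ 1. For μ ≤ 1 with offspring not concentrated at 1, the Galton-Watson process goes extinct almost surely, so q = 1.
(Algebraic check: The pgf is f(s) = 12/17 + 83/340·s + 1/20·s². The extinction probability q is the smallest fixed point of f in [0, 1]. Setting s = f(s):
  1/20·s² + (83/340 − 1)·s + 12/17 = 0
  1/20·s² − (12/17 + 1/20)·s + 12/17 = 0
which factors as (s − 1)·(1/20·s − 12/17) = 0, giving roots s = 1 and s = (12/17)/(1/20) = 240/17. Since 240/17 ≥ 1, the smallest root in [0, 1] is s = 1.)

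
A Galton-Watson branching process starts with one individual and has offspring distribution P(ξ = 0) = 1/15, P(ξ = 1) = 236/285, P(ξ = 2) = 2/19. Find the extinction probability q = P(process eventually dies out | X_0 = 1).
q = 19/30

The pgf is f(s) = 1/15 + 236/285·s + 2/19·s². The extinction probability q is the smallest fixed point of f in [0, 1]. Setting s = f(s):
  2/19·s² + (236/285 − 1)·s + 1/15 = 0
  2/19·s² − (1/15 + 2/19)·s + 1/15 = 0
which factors as (s − 1)·(2/19·s − 1/15) = 0, giving roots s = 1 and s = (1/15)/(2/19) = 19/30.
Mean offspring μ = 236/285 + 2·2/19 = 296/285 > 1 (supercritical), so q < 1. The extinction probability is the smaller root: q = (1/15)/(2/19) = 19/30.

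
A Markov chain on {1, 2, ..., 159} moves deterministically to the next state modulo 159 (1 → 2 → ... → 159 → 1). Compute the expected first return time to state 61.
E[T_61 | X_0 = 61] = 159

The chain cycles deterministically, so starting at state 61 it returns in exactly 159 steps. Equivalently, the stationary distribution is uniform π_j = 1/159 for every state j, so by Kac's formula E[T_61] = 1/π_61 = 159.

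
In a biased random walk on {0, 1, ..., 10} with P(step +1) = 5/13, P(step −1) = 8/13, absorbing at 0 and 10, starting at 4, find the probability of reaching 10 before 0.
P(hit 10 before 0) = (1 − (8/5)^4) / (1 − (8/5)^10) = 1390625/27281441

Let u_k denote P(reach 10 before 0 | start at k). Boundary: u_0 = 0, u_10 = 1. Recurrence: u_k = 5/13·u_{k+1} + 8/13·u_{k-1} for 1 ≤ k ≤ 9. Try u_k = A + B·r^k with r = q/p = (8/13)/(5/13) = 8/5. Substitution satisfies the recurrence; boundary conditions give:
  u_k = (1 − r^k) / (1 − r^N) = (1 − (8/5)^4) / (1 − (8/5)^10) = 1390625/27281441.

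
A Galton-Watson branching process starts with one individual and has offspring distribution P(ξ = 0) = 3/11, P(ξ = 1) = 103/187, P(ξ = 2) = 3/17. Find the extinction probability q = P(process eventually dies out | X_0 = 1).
q = 1

Mean offspring μ = 0·3/11 + 1·103/187 + 2·3/17 = 169/187 ≤ 1. For μ ≤ 1 with offspring not concentrated at 1, the Galton-Watson process goes extinct almost surely, so q = 1.
(Algebraic check: The pgf is f(s) = 3/11 + 103/187·s + 3/17·s². The extinction probability q is the smallest fixed point of f in [0, 1]. Setting s = f(s):
  3/17·s² + (103/187 − 1)·s + 3/11 = 0
  3/17·s² − (3/11 + 3/17)·s + 3/11 = 0
which factors as (s − 1)·(3/17·s − 3/11) = 0, giving roots s = 1 and s = (3/11)/(3/17) = 17/11. Since 17/11 ≥ 1, the smallest root in [0, 1] is s = 1.)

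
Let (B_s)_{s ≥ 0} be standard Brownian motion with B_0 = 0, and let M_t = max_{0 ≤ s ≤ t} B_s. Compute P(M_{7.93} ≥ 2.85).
P(M_{7.93} ≥ 2.85) = 2·P(B_{7.93} ≥ 2.85) = 2(1 − Φ(2.85/√7.93)) ≈ 0.3115

By the reflection principle for Brownian motion, P(M_t ≥ a) = 2 · P(B_t ≥ a) for a ≥ 0. Since B_t ~ N(0, t), P(B_t ≥ 2.85) = 1 − Φ(2.85/√t) = 1 − Φ(2.85/√7.93) = 1 − Φ(1.0121). So
  P(M_{7.93} ≥ 2.85) = 2(1 − Φ(1.0121)) ≈ 0.3115.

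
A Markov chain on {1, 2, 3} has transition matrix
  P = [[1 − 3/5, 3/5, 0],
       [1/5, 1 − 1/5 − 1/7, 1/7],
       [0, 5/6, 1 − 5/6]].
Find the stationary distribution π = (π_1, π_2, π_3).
π = (35/158, 105/158, 9/79)

This is a birth-death chain on three states, which satisfies detailed balance: π_1 · P_{12} = π_2 · P_{21} and π_2 · P_{23} = π_3 · P_{32}.
From π_1 · 3/5 = π_2 · 1/5: π_2/π_1 = (3/5)/(1/5) = 3.
From π_2 · 1/7 = π_3 · 5/6: π_3/π_2 = (1/7)/(5/6) = 6/35.
Take π_1 proportional to 1; then unnormalized π = (1, 3, 18/35). Normalize by dividing by the sum 158/35:
  π = (35/158, 105/158, 9/79).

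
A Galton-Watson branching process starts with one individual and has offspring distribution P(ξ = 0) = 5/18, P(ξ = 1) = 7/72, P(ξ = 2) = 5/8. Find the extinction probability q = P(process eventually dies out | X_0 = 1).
q = 4/9

The pgf is f(s) = 5/18 + 7/72·s + 5/8·s². The extinction probability q is the smallest fixed point of f in [0, 1]. Setting s = f(s):
  5/8·s² + (7/72 − 1)·s + 5/18 = 0
  5/8·s² − (5/18 + 5/8)·s + 5/18 = 0
which factors as (s − 1)·(5/8·s − 5/18) = 0, giving roots s = 1 and s = (5/18)/(5/8) = 4/9.
Mean offspring μ = 7/72 + 2·5/8 = 97/72 > 1 (supercritical), so q < 1. The extinction probability is the smaller root: q = (5/18)/(5/8) = 4/9.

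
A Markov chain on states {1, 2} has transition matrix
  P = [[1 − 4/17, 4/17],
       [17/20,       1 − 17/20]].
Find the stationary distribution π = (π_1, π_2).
π_1 = 289/369, π_2 = 80/369

Solve πP = π with π_1 + π_2 = 1. From πP = π: π_1 · (1 − 4/17) + π_2 · 17/20 = π_1 ⇒ π_2 · 17/20 = π_1 · 4/17 ⇒ π_2/π_1 = (4/17)/(17/20) = 80/289. Together with π_1 + π_2 = 1:
  π_1 = (17/20)/(4/17 + 17/20) = (17/20)/(369/340) = 289/369,
  π_2 = (4/17)/(4/17 + 17/20) = (4/17)/(369/340) = 80/369.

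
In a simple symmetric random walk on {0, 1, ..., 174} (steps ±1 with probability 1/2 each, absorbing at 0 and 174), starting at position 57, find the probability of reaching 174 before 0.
P(hit 174 before 0) = 57/174 = 19/58

Let u_k = P(hit 174 before 0 | start at k). Then u_0 = 0, u_174 = 1, and u_k = u_{k-1}/2 + u_{k+1}/2 for 1 ≤ k ≤ 173. This harmonic recurrence is solved by u_k = k/174, giving u_57 = 57/174 = 19/58.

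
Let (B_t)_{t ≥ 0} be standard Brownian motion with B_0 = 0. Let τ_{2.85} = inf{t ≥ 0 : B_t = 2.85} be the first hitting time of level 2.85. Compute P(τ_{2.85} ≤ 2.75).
P(τ_{2.85} ≤ 2.75) = 2(1 − Φ(2.85/√2.75)) = 2(1 − Φ(1.7186)) ≈ 0.0857

By the reflection principle for standard BM, P(τ_b ≤ t) = 2 · P(B_t ≥ b). Since B_t ~ N(0, t), P(B_t ≥ 2.85) = 1 − Φ(2.85/√t) = 1 − Φ(2.85/√2.75) = 1 − Φ(1.7186) ≈ 0.04284. Doubling: P(τ_{2.85} ≤ 2.75) ≈ 2 · 0.04284 = 0.08568 ≈ 0.0857.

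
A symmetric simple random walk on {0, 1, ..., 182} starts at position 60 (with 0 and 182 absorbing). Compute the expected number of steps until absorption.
E[τ | X_0 = 60] = 7320

Let v_k = E[τ | X_0 = k]. Boundary: v_0 = v_182 = 0. Recurrence: v_k = 1 + (v_{k-1} + v_{k+1})/2 for 1 ≤ k ≤ 181. The particular solution to v_k − (v_{k-1} + v_{k+1})/2 = 1 is v_k = −k^2. Adding homogeneous solution A + B k and matching boundaries gives v_k = k (182 − k). Substituting k = 60: v_60 = 60 · 122 = 7320.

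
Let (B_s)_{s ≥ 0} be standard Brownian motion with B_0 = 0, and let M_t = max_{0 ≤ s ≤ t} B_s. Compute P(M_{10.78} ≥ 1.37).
P(M_{10.78} ≥ 1.37) = 2·P(B_{10.78} ≥ 1.37) = 2(1 − Φ(1.37/√10.78)) ≈ 0.6765

By the reflection principle for Brownian motion, P(M_t ≥ a) = 2 · P(B_t ≥ a) for a ≥ 0. Since B_t ~ N(0, t), P(B_t ≥ 1.37) = 1 − Φ(1.37/√t) = 1 − Φ(1.37/√10.78) = 1 − Φ(0.4173). So
  P(M_{10.78} ≥ 1.37) = 2(1 − Φ(0.4173)) ≈ 0.6765.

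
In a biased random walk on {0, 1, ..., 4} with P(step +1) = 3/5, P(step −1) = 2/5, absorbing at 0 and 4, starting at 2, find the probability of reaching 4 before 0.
P(hit 4 before 0) = (1 − (2/3)^2) / (1 − (2/3)^4) = 9/13

Let u_k denote P(reach 4 before 0 | start at k). Boundary: u_0 = 0, u_4 = 1. Recurrence: u_k = 3/5·u_{k+1} + 2/5·u_{k-1} for 1 ≤ k ≤ 3. Try u_k = A + B·r^k with r = q/p = (2/5)/(3/5) = 2/3. Substitution satisfies the recurrence; boundary conditions give:
  u_k = (1 − r^k) / (1 − r^N) = (1 − (2/3)^2) / (1 − (2/3)^4) = 9/13.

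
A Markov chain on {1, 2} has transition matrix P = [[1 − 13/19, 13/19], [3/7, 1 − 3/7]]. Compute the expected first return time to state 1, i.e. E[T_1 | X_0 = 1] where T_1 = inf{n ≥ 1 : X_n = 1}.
E[T_1 | X_0 = 1] = 1/π_1 = 148/57

For an irreducible recurrent Markov chain with stationary distribution π, E[T_i | X_0 = i] = 1/π_i (Kac's formula). Here π_1 = (3/7)/(13/19 + 3/7) = (3/7)/(148/133) = 57/148, so E[T_1 | X_0 = 1] = 1/π_1 = (13/19 + 3/7)/(3/7) = (148/133)/(3/7) = 148/57.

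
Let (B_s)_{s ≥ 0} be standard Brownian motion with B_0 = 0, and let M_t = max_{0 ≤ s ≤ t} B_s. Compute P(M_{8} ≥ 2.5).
P(M_{8} ≥ 2.5) = 2·P(B_{8} ≥ 2.5) = 2(1 − Φ(2.5/√8)) ≈ 0.3768

By the reflection principle for Brownian motion, P(M_t ≥ a) = 2 · P(B_t ≥ a) for a ≥ 0. Since B_t ~ N(0, t), P(B_t ≥ 2.5) = 1 − Φ(2.5/√t) = 1 − Φ(2.5/√8) = 1 − Φ(0.8839). So
  P(M_{8} ≥ 2.5) = 2(1 − Φ(0.8839)) ≈ 0.3768.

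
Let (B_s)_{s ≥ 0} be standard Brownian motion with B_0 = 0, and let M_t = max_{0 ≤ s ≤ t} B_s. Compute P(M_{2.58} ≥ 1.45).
P(M_{2.58} ≥ 1.45) = 2·P(B_{2.58} ≥ 1.45) = 2(1 − Φ(1.45/√2.58)) ≈ 0.3667

By the reflection principle for Brownian motion, P(M_t ≥ a) = 2 · P(B_t ≥ a) for a ≥ 0. Since B_t ~ N(0, t), P(B_t ≥ 1.45) = 1 − Φ(1.45/√t) = 1 − Φ(1.45/√2.58) = 1 − Φ(0.9027). So
  P(M_{2.58} ≥ 1.45) = 2(1 − Φ(0.9027)) ≈ 0.3667.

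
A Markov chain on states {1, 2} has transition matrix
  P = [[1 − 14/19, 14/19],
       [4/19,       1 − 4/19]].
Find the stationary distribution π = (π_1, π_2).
π_1 = 2/9, π_2 = 7/9

Solve πP = π with π_1 + π_2 = 1. From πP = π: π_1 · (1 − 14/19) + π_2 · 4/19 = π_1 ⇒ π_2 · 4/19 = π_1 · 14/19 ⇒ π_2/π_1 = (14/19)/(4/19) = 7/2. Together with π_1 + π_2 = 1:
  π_1 = (4/19)/(14/19 + 4/19) = (4/19)/(18/19) = 2/9,
  π_2 = (14/19)/(14/19 + 4/19) = (14/19)/(18/19) = 7/9.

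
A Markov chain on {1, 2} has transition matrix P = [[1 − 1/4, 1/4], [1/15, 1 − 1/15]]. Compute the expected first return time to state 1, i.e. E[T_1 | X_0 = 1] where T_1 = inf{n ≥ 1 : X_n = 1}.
E[T_1 | X_0 = 1] = 1/π_1 = 19/4

For an irreducible recurrent Markov chain with stationary distribution π, E[T_i | X_0 = i] = 1/π_i (Kac's formula). Here π_1 = (1/15)/(1/4 + 1/15) = (1/15)/(19/60) = 4/19, so E[T_1 | X_0 = 1] = 1/π_1 = (1/4 + 1/15)/(1/15) = (19/60)/(1/15) = 19/4.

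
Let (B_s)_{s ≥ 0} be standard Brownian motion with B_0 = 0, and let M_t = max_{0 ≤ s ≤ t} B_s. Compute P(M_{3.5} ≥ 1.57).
P(M_{3.5} ≥ 1.57) = 2·P(B_{3.5} ≥ 1.57) = 2(1 − Φ(1.57/√3.5)) ≈ 0.4014

By the reflection principle for Brownian motion, P(M_t ≥ a) = 2 · P(B_t ≥ a) for a ≥ 0. Since B_t ~ N(0, t), P(B_t ≥ 1.57) = 1 − Φ(1.57/√t) = 1 − Φ(1.57/√3.5) = 1 − Φ(0.8392). So
  P(M_{3.5} ≥ 1.57) = 2(1 − Φ(0.8392)) ≈ 0.4014.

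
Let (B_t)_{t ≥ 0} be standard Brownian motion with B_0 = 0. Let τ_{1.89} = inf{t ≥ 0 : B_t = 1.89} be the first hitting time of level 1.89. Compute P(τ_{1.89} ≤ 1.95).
P(τ_{1.89} ≤ 1.95) = 2(1 − Φ(1.89/√1.95)) = 2(1 − Φ(1.3535)) ≈ 0.1759

By the reflection principle for standard BM, P(τ_b ≤ t) = 2 · P(B_t ≥ b). Since B_t ~ N(0, t), P(B_t ≥ 1.89) = 1 − Φ(1.89/√t) = 1 − Φ(1.89/√1.95) = 1 − Φ(1.3535) ≈ 0.08795. Doubling: P(τ_{1.89} ≤ 1.95) ≈ 2 · 0.08795 = 0.17590 ≈ 0.1759.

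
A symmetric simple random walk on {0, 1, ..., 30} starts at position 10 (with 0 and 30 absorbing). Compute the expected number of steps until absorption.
E[τ | X_0 = 10] = 200

Let v_k = E[τ | X_0 = k]. Boundary: v_0 = v_30 = 0. Recurrence: v_k = 1 + (v_{k-1} + v_{k+1})/2 for 1 ≤ k ≤ 29. The particular solution to v_k − (v_{k-1} + v_{k+1})/2 = 1 is v_k = −k^2. Adding homogeneous solution A + B k and matching boundaries gives v_k = k (30 − k). Substituting k = 10: v_10 = 10 · 20 = 200.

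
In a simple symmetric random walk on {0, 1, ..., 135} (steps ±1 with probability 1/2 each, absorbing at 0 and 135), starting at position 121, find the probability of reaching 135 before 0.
P(hit 135 before 0) = 121/135

Let u_k = P(hit 135 before 0 | start at k). Then u_0 = 0, u_135 = 1, and u_k = u_{k-1}/2 + u_{k+1}/2 for 1 ≤ k ≤ 134. This harmonic recurrence is solved by u_k = k/135, giving u_121 = 121/135.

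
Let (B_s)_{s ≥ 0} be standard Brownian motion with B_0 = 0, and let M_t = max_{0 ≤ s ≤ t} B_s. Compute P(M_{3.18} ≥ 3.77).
P(M_{3.18} ≥ 3.77) = 2·P(B_{3.18} ≥ 3.77) = 2(1 − Φ(3.77/√3.18)) ≈ 0.0345

By the reflection principle for Brownian motion, P(M_t ≥ a) = 2 · P(B_t ≥ a) for a ≥ 0. Since B_t ~ N(0, t), P(B_t ≥ 3.77) = 1 − Φ(3.77/√t) = 1 − Φ(3.77/√3.18) = 1 − Φ(2.1141). So
  P(M_{3.18} ≥ 3.77) = 2(1 − Φ(2.1141)) ≈ 0.0345.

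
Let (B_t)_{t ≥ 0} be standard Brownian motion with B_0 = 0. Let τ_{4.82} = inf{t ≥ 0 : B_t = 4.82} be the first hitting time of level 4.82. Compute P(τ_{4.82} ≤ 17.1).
P(τ_{4.82} ≤ 17.1) = 2(1 − Φ(4.82/√17.1)) = 2(1 − Φ(1.1656)) ≈ 0.2438

By the reflection principle for standard BM, P(τ_b ≤ t) = 2 · P(B_t ≥ b). Since B_t ~ N(0, t), P(B_t ≥ 4.82) = 1 − Φ(4.82/√t) = 1 − Φ(4.82/√17.1) = 1 − Φ(1.1656) ≈ 0.12189. Doubling: P(τ_{4.82} ≤ 17.1) ≈ 2 · 0.12189 = 0.24378 ≈ 0.2438.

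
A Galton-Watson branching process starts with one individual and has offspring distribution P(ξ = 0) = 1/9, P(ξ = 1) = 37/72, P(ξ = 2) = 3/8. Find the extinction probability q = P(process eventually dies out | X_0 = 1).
q = 8/27

The pgf is f(s) = 1/9 + 37/72·s + 3/8·s². The extinction probability q is the smallest fixed point of f in [0, 1]. Setting s = f(s):
  3/8·s² + (37/72 − 1)·s + 1/9 = 0
  3/8·s² − (1/9 + 3/8)·s + 1/9 = 0
which factors as (s − 1)·(3/8·s − 1/9) = 0, giving roots s = 1 and s = (1/9)/(3/8) = 8/27.
Mean offspring μ = 37/72 + 2·3/8 = 91/72 > 1 (supercritical), so q < 1. The extinction probability is the smaller root: q = (1/9)/(3/8) = 8/27.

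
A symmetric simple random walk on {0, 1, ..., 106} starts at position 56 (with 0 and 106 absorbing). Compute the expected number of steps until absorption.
E[τ | X_0 = 56] = 2800

Let v_k = E[τ | X_0 = k]. Boundary: v_0 = v_106 = 0. Recurrence: v_k = 1 + (v_{k-1} + v_{k+1})/2 for 1 ≤ k ≤ 105. The particular solution to v_k − (v_{k-1} + v_{k+1})/2 = 1 is v_k = −k^2. Adding homogeneous solution A + B k and matching boundaries gives v_k = k (106 − k). Substituting k = 56: v_56 = 56 · 50 = 2800.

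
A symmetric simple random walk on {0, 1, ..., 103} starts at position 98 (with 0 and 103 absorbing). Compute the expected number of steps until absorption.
E[τ | X_0 = 98] = 490

Let v_k = E[τ | X_0 = k]. Boundary: v_0 = v_103 = 0. Recurrence: v_k = 1 + (v_{k-1} + v_{k+1})/2 for 1 ≤ k ≤ 102. The particular solution to v_k − (v_{k-1} + v_{k+1})/2 = 1 is v_k = −k^2. Adding homogeneous solution A + B k and matching boundaries gives v_k = k (103 − k). Substituting k = 98: v_98 = 98 · 5 = 490.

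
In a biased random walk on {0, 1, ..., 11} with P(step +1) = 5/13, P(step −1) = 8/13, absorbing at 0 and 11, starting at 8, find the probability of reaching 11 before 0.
P(hit 11 before 0) = (1 − (8/5)^8) / (1 − (8/5)^11) = 682774625/2847035489

Let u_k denote P(reach 11 before 0 | start at k). Boundary: u_0 = 0, u_11 = 1. Recurrence: u_k = 5/13·u_{k+1} + 8/13·u_{k-1} for 1 ≤ k ≤ 10. Try u_k = A + B·r^k with r = q/p = (8/13)/(5/13) = 8/5. Substitution satisfies the recurrence; boundary conditions give:
  u_k = (1 − r^k) / (1 − r^N) = (1 − (8/5)^8) / (1 − (8/5)^11) = 682774625/2847035489.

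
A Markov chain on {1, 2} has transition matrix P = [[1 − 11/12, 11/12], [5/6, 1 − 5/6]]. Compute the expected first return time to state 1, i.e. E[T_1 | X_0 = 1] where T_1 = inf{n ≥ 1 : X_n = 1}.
E[T_1 | X_0 = 1] = 1/π_1 = 21/10

For an irreducible recurrent Markov chain with stationary distribution π, E[T_i | X_0 = i] = 1/π_i (Kac's formula). Here π_1 = (5/6)/(11/12 + 5/6) = (5/6)/(7/4) = 10/21, so E[T_1 | X_0 = 1] = 1/π_1 = (11/12 + 5/6)/(5/6) = (7/4)/(5/6) = 21/10.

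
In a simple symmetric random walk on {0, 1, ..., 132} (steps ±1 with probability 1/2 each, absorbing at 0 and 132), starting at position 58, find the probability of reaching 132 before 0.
P(hit 132 before 0) = 58/132 = 29/66

Let u_k = P(hit 132 before 0 | start at k). Then u_0 = 0, u_132 = 1, and u_k = u_{k-1}/2 + u_{k+1}/2 for 1 ≤ k ≤ 131. This harmonic recurrence is solved by u_k = k/132, giving u_58 = 58/132 = 29/66.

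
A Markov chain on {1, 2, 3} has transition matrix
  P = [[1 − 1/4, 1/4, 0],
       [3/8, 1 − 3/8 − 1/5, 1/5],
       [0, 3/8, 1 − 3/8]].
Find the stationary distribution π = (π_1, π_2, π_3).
π = (45/91, 30/91, 16/91)

This is a birth-death chain on three states, which satisfies detailed balance: π_1 · P_{12} = π_2 · P_{21} and π_2 · P_{23} = π_3 · P_{32}.
From π_1 · 1/4 = π_2 · 3/8: π_2/π_1 = (1/4)/(3/8) = 2/3.
From π_2 · 1/5 = π_3 · 3/8: π_3/π_2 = (1/5)/(3/8) = 8/15.
Take π_1 proportional to 1; then unnormalized π = (1, 2/3, 16/45). Normalize by dividing by the sum 91/45:
  π = (45/91, 30/91, 16/91).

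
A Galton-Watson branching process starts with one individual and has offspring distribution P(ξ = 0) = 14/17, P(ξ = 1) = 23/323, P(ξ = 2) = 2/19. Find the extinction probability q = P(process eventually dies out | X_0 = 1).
q = 1

Mean offspring μ = 0·14/17 + 1·23/323 + 2·2/19 = 91/323 ≤ 1. For μ ≤ 1 with offspring not concentrated at 1, the Galton-Watson process goes extinct almost surely, so q = 1.
(Algebraic check: The pgf is f(s) = 14/17 + 23/323·s + 2/19·s². The extinction probability q is the smallest fixed point of f in [0, 1]. Setting s = f(s):
  2/19·s² + (23/323 − 1)·s + 14/17 = 0
  2/19·s² − (14/17 + 2/19)·s + 14/17 = 0
which factors as (s − 1)·(2/19·s − 14/17) = 0, giving roots s = 1 and s = (14/17)/(2/19) = 133/17. Since 133/17 ≥ 1, the smallest root in [0, 1] is s = 1.)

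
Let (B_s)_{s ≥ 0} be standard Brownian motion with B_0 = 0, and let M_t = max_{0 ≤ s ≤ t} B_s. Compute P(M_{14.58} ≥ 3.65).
P(M_{14.58} ≥ 3.65) = 2·P(B_{14.58} ≥ 3.65) = 2(1 − Φ(3.65/√14.58)) ≈ 0.3391

By the reflection principle for Brownian motion, P(M_t ≥ a) = 2 · P(B_t ≥ a) for a ≥ 0. Since B_t ~ N(0, t), P(B_t ≥ 3.65) = 1 − Φ(3.65/√t) = 1 − Φ(3.65/√14.58) = 1 − Φ(0.9559). So
  P(M_{14.58} ≥ 3.65) = 2(1 − Φ(0.9559)) ≈ 0.3391.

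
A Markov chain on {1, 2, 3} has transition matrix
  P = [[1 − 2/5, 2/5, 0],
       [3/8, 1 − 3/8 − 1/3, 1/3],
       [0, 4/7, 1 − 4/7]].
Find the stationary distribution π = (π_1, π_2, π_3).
π = (45/121, 48/121, 28/121)

This is a birth-death chain on three states, which satisfies detailed balance: π_1 · P_{12} = π_2 · P_{21} and π_2 · P_{23} = π_3 · P_{32}.
From π_1 · 2/5 = π_2 · 3/8: π_2/π_1 = (2/5)/(3/8) = 16/15.
From π_2 · 1/3 = π_3 · 4/7: π_3/π_2 = (1/3)/(4/7) = 7/12.
Take π_1 proportional to 1; then unnormalized π = (1, 16/15, 28/45). Normalize by dividing by the sum 121/45:
  π = (45/121, 48/121, 28/121).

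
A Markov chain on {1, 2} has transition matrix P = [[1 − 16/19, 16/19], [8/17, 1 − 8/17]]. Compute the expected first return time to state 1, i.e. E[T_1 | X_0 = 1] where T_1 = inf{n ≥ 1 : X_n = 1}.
E[T_1 | X_0 = 1] = 1/π_1 = 53/19

For an irreducible recurrent Markov chain with stationary distribution π, E[T_i | X_0 = i] = 1/π_i (Kac's formula). Here π_1 = (8/17)/(16/19 + 8/17) = (8/17)/(424/323) = 19/53, so E[T_1 | X_0 = 1] = 1/π_1 = (16/19 + 8/17)/(8/17) = (424/323)/(8/17) = 53/19.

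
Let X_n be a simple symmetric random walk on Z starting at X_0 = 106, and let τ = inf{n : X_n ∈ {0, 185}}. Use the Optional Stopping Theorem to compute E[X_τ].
E[X_τ] = 106

X_n is a martingale and τ is a bounded-mean stopping time (indeed τ is finite a.s. with bounded expectation since the walk is in a bounded region). By the OST, E[X_τ] = E[X_0] = 106. Equivalently: E[X_τ] = 185 · P(hit 185 first) + 0 · P(hit 0 first) = 185 · (106/185) = 106.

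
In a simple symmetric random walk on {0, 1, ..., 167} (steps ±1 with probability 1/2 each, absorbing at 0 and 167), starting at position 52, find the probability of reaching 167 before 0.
P(hit 167 before 0) = 52/167

Let u_k = P(hit 167 before 0 | start at k). Then u_0 = 0, u_167 = 1, and u_k = u_{k-1}/2 + u_{k+1}/2 for 1 ≤ k ≤ 166. This harmonic recurrence is solved by u_k = k/167, giving u_52 = 52/167.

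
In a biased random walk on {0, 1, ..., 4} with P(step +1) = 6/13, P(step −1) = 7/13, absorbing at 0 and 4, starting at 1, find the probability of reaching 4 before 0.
P(hit 4 before 0) = (1 − (7/6)^1) / (1 − (7/6)^4) = 216/1105

Let u_k denote P(reach 4 before 0 | start at k). Boundary: u_0 = 0, u_4 = 1. Recurrence: u_k = 6/13·u_{k+1} + 7/13·u_{k-1} for 1 ≤ k ≤ 3. Try u_k = A + B·r^k with r = q/p = (7/13)/(6/13) = 7/6. Substitution satisfies the recurrence; boundary conditions give:
  u_k = (1 − r^k) / (1 − r^N) = (1 − (7/6)^1) / (1 − (7/6)^4) = 216/1105.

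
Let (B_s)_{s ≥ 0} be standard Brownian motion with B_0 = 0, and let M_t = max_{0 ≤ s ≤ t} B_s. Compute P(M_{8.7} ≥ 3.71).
P(M_{8.7} ≥ 3.71) = 2·P(B_{8.7} ≥ 3.71) = 2(1 − Φ(3.71/√8.7)) ≈ 0.2085

By the reflection principle for Brownian motion, P(M_t ≥ a) = 2 · P(B_t ≥ a) for a ≥ 0. Since B_t ~ N(0, t), P(B_t ≥ 3.71) = 1 − Φ(3.71/√t) = 1 − Φ(3.71/√8.7) = 1 − Φ(1.2578). So
  P(M_{8.7} ≥ 3.71) = 2(1 − Φ(1.2578)) ≈ 0.2085.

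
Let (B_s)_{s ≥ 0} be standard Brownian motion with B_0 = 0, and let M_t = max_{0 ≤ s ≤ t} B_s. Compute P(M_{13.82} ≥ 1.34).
P(M_{13.82} ≥ 1.34) = 2·P(B_{13.82} ≥ 1.34) = 2(1 − Φ(1.34/√13.82)) ≈ 0.7185

By the reflection principle for Brownian motion, P(M_t ≥ a) = 2 · P(B_t ≥ a) for a ≥ 0. Since B_t ~ N(0, t), P(B_t ≥ 1.34) = 1 − Φ(1.34/√t) = 1 − Φ(1.34/√13.82) = 1 − Φ(0.3605). So
  P(M_{13.82} ≥ 1.34) = 2(1 − Φ(0.3605)) ≈ 0.7185.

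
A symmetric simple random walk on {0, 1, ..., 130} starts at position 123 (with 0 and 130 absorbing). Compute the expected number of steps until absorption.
E[τ | X_0 = 123] = 861

Let v_k = E[τ | X_0 = k]. Boundary: v_0 = v_130 = 0. Recurrence: v_k = 1 + (v_{k-1} + v_{k+1})/2 for 1 ≤ k ≤ 129. The particular solution to v_k − (v_{k-1} + v_{k+1})/2 = 1 is v_k = −k^2. Adding homogeneous solution A + B k and matching boundaries gives v_k = k (130 − k). Substituting k = 123: v_123 = 123 · 7 = 861.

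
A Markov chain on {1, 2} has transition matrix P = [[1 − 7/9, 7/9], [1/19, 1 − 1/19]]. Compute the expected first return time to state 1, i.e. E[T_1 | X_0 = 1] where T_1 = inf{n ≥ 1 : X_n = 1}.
E[T_1 | X_0 = 1] = 1/π_1 = 142/9

For an irreducible recurrent Markov chain with stationary distribution π, E[T_i | X_0 = i] = 1/π_i (Kac's formula). Here π_1 = (1/19)/(7/9 + 1/19) = (1/19)/(142/171) = 9/142, so E[T_1 | X_0 = 1] = 1/π_1 = (7/9 + 1/19)/(1/19) = (142/171)/(1/19) = 142/9.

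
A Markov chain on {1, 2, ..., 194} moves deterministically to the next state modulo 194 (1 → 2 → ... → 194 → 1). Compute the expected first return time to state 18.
E[T_18 | X_0 = 18] = 194

The chain cycles deterministically, so starting at state 18 it returns in exactly 194 steps. Equivalently, the stationary distribution is uniform π_j = 1/194 for every state j, so by Kac's formula E[T_18] = 1/π_18 = 194.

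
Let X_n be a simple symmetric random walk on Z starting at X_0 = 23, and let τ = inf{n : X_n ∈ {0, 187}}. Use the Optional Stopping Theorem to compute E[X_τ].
E[X_τ] = 23

X_n is a martingale and τ is a bounded-mean stopping time (indeed τ is finite a.s. with bounded expectation since the walk is in a bounded region). By the OST, E[X_τ] = E[X_0] = 23. Equivalently: E[X_τ] = 187 · P(hit 187 first) + 0 · P(hit 0 first) = 187 · (23/187) = 23.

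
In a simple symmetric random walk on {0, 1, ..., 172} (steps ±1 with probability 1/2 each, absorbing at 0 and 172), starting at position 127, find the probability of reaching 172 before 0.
P(hit 172 before 0) = 127/172

Let u_k = P(hit 172 before 0 | start at k). Then u_0 = 0, u_172 = 1, and u_k = u_{k-1}/2 + u_{k+1}/2 for 1 ≤ k ≤ 171. This harmonic recurrence is solved by u_k = k/172, giving u_127 = 127/172.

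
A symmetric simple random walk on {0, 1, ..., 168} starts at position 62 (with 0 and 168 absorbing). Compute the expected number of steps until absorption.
E[τ | X_0 = 62] = 6572

Let v_k = E[τ | X_0 = k]. Boundary: v_0 = v_168 = 0. Recurrence: v_k = 1 + (v_{k-1} + v_{k+1})/2 for 1 ≤ k ≤ 167. The particular solution to v_k − (v_{k-1} + v_{k+1})/2 = 1 is v_k = −k^2. Adding homogeneous solution A + B k and matching boundaries gives v_k = k (168 − k). Substituting k = 62: v_62 = 62 · 106 = 6572.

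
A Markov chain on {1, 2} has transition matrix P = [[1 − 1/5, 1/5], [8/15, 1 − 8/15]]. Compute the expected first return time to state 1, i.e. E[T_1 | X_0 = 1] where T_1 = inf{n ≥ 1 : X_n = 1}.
E[T_1 | X_0 = 1] = 1/π_1 = 11/8

For an irreducible recurrent Markov chain with stationary distribution π, E[T_i | X_0 = i] = 1/π_i (Kac's formula). Here π_1 = (8/15)/(1/5 + 8/15) = (8/15)/(11/15) = 8/11, so E[T_1 | X_0 = 1] = 1/π_1 = (1/5 + 8/15)/(8/15) = (11/15)/(8/15) = 11/8.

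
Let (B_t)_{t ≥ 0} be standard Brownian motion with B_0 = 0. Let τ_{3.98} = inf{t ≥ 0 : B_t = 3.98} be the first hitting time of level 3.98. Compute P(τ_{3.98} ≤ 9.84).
P(τ_{3.98} ≤ 9.84) = 2(1 − Φ(3.98/√9.84)) = 2(1 − Φ(1.2688)) ≈ 0.2045

By the reflection principle for standard BM, P(τ_b ≤ t) = 2 · P(B_t ≥ b). Since B_t ~ N(0, t), P(B_t ≥ 3.98) = 1 − Φ(3.98/√t) = 1 − Φ(3.98/√9.84) = 1 − Φ(1.2688) ≈ 0.10226. Doubling: P(τ_{3.98} ≤ 9.84) ≈ 2 · 0.10226 = 0.20452 ≈ 0.2045.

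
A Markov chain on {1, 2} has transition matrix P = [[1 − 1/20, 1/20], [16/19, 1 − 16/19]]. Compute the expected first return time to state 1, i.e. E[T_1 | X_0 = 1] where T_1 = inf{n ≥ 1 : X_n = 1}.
E[T_1 | X_0 = 1] = 1/π_1 = 339/320

For an irreducible recurrent Markov chain with stationary distribution π, E[T_i | X_0 = i] = 1/π_i (Kac's formula). Here π_1 = (16/19)/(1/20 + 16/19) = (16/19)/(339/380) = 320/339, so E[T_1 | X_0 = 1] = 1/π_1 = (1/20 + 16/19)/(16/19) = (339/380)/(16/19) = 339/320.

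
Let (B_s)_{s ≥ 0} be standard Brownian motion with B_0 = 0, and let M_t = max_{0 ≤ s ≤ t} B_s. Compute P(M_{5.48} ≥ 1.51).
P(M_{5.48} ≥ 1.51) = 2·P(B_{5.48} ≥ 1.51) = 2(1 − Φ(1.51/√5.48)) ≈ 0.5189

By the reflection principle for Brownian motion, P(M_t ≥ a) = 2 · P(B_t ≥ a) for a ≥ 0. Since B_t ~ N(0, t), P(B_t ≥ 1.51) = 1 − Φ(1.51/√t) = 1 − Φ(1.51/√5.48) = 1 − Φ(0.6450). So
  P(M_{5.48} ≥ 1.51) = 2(1 − Φ(0.6450)) ≈ 0.5189.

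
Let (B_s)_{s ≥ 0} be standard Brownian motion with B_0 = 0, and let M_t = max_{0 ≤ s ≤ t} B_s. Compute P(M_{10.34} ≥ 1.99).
P(M_{10.34} ≥ 1.99) = 2·P(B_{10.34} ≥ 1.99) = 2(1 − Φ(1.99/√10.34)) ≈ 0.5360

By the reflection principle for Brownian motion, P(M_t ≥ a) = 2 · P(B_t ≥ a) for a ≥ 0. Since B_t ~ N(0, t), P(B_t ≥ 1.99) = 1 − Φ(1.99/√t) = 1 − Φ(1.99/√10.34) = 1 − Φ(0.6189). So
  P(M_{10.34} ≥ 1.99) = 2(1 − Φ(0.6189)) ≈ 0.5360.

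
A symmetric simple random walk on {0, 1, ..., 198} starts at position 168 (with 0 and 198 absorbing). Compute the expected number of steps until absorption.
E[τ | X_0 = 168] = 5040

Let v_k = E[τ | X_0 = k]. Boundary: v_0 = v_198 = 0. Recurrence: v_k = 1 + (v_{k-1} + v_{k+1})/2 for 1 ≤ k ≤ 197. The particular solution to v_k − (v_{k-1} + v_{k+1})/2 = 1 is v_k = −k^2. Adding homogeneous solution A + B k and matching boundaries gives v_k = k (198 − k). Substituting k = 168: v_168 = 168 · 30 = 5040.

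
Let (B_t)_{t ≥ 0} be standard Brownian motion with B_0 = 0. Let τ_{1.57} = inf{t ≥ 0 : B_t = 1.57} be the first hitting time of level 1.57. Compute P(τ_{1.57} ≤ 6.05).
P(τ_{1.57} ≤ 6.05) = 2(1 − Φ(1.57/√6.05)) = 2(1 − Φ(0.6383)) ≈ 0.5233

By the reflection principle for standard BM, P(τ_b ≤ t) = 2 · P(B_t ≥ b). Since B_t ~ N(0, t), P(B_t ≥ 1.57) = 1 − Φ(1.57/√t) = 1 − Φ(1.57/√6.05) = 1 − Φ(0.6383) ≈ 0.26164. Doubling: P(τ_{1.57} ≤ 6.05) ≈ 2 · 0.26164 = 0.52328 ≈ 0.5233.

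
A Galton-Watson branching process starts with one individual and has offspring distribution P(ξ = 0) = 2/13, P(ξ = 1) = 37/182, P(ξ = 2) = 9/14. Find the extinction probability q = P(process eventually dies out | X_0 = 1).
q = 28/117

The pgf is f(s) = 2/13 + 37/182·s + 9/14·s². The extinction probability q is the smallest fixed point of f in [0, 1]. Setting s = f(s):
  9/14·s² + (37/182 − 1)·s + 2/13 = 0
  9/14·s² − (2/13 + 9/14)·s + 2/13 = 0
which factors as (s − 1)·(9/14·s − 2/13) = 0, giving roots s = 1 and s = (2/13)/(9/14) = 28/117.
Mean offspring μ = 37/182 + 2·9/14 = 271/182 > 1 (supercritical), so q < 1. The extinction probability is the smaller root: q = (2/13)/(9/14) = 28/117.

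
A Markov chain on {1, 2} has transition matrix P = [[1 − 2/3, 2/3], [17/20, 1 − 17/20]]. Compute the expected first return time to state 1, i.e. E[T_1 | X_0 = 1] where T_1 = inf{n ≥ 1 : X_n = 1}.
E[T_1 | X_0 = 1] = 1/π_1 = 91/51

For an irreducible recurrent Markov chain with stationary distribution π, E[T_i | X_0 = i] = 1/π_i (Kac's formula). Here π_1 = (17/20)/(2/3 + 17/20) = (17/20)/(91/60) = 51/91, so E[T_1 | X_0 = 1] = 1/π_1 = (2/3 + 17/20)/(17/20) = (91/60)/(17/20) = 91/51.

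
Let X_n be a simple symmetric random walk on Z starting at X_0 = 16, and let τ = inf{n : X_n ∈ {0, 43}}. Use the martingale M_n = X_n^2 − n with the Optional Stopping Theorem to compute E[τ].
E[τ] = 432

M_n = X_n^2 − n is a martingale (since E[X_{n+1}^2 | F_n] = X_n^2 + 1). By OST (τ has finite mean in a bounded region), E[M_τ] = E[M_0] = X_0^2 − 0 = 16^2 = 256. Also E[M_τ] = E[X_τ^2] − E[τ]. The walk exits at 0 or 43, with P(hit 43 first) = 16/43, so E[X_τ^2] = 43^2 · 16/43 + 0 = 688. Thus E[τ] = E[X_τ^2] − E[M_τ] = 688 − 256 = 432 = 16(43 − 16) = 432.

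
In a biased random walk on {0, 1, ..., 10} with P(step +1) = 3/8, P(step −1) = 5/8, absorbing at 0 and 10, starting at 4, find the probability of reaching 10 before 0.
P(hit 10 before 0) = (1 − (5/3)^4) / (1 − (5/3)^10) = 24786/606661

Let u_k denote P(reach 10 before 0 | start at k). Boundary: u_0 = 0, u_10 = 1. Recurrence: u_k = 3/8·u_{k+1} + 5/8·u_{k-1} for 1 ≤ k ≤ 9. Try u_k = A + B·r^k with r = q/p = (5/8)/(3/8) = 5/3. Substitution satisfies the recurrence; boundary conditions give:
  u_k = (1 − r^k) / (1 − r^N) = (1 − (5/3)^4) / (1 − (5/3)^10) = 24786/606661.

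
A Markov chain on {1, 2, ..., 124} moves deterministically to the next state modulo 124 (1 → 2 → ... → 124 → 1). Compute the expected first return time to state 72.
E[T_72 | X_0 = 72] = 124

The chain cycles deterministically, so starting at state 72 it returns in exactly 124 steps. Equivalently, the stationary distribution is uniform π_j = 1/124 for every state j, so by Kac's formula E[T_72] = 1/π_72 = 124.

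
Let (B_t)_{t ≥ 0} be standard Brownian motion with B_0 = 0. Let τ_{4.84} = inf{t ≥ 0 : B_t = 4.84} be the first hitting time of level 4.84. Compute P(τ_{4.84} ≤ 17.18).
P(τ_{4.84} ≤ 17.18) = 2(1 − Φ(4.84/√17.18)) = 2(1 − Φ(1.1677)) ≈ 0.2429

By the reflection principle for standard BM, P(τ_b ≤ t) = 2 · P(B_t ≥ b). Since B_t ~ N(0, t), P(B_t ≥ 4.84) = 1 − Φ(4.84/√t) = 1 − Φ(4.84/√17.18) = 1 − Φ(1.1677) ≈ 0.12146. Doubling: P(τ_{4.84} ≤ 17.18) ≈ 2 · 0.12146 = 0.24292 ≈ 0.2429.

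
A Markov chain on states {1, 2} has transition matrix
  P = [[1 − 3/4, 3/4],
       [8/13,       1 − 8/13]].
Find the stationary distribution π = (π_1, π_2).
π_1 = 32/71, π_2 = 39/71

Solve πP = π with π_1 + π_2 = 1. From πP = π: π_1 · (1 − 3/4) + π_2 · 8/13 = π_1 ⇒ π_2 · 8/13 = π_1 · 3/4 ⇒ π_2/π_1 = (3/4)/(8/13) = 39/32. Together with π_1 + π_2 = 1:
  π_1 = (8/13)/(3/4 + 8/13) = (8/13)/(71/52) = 32/71,
  π_2 = (3/4)/(3/4 + 8/13) = (3/4)/(71/52) = 39/71.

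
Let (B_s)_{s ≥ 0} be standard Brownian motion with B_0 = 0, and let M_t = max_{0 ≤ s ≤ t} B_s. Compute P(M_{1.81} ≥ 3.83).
P(M_{1.81} ≥ 3.83) = 2·P(B_{1.81} ≥ 3.83) = 2(1 − Φ(3.83/√1.81)) ≈ 0.0044

By the reflection principle for Brownian motion, P(M_t ≥ a) = 2 · P(B_t ≥ a) for a ≥ 0. Since B_t ~ N(0, t), P(B_t ≥ 3.83) = 1 − Φ(3.83/√t) = 1 − Φ(3.83/√1.81) = 1 − Φ(2.8468). So
  P(M_{1.81} ≥ 3.83) = 2(1 − Φ(2.8468)) ≈ 0.0044.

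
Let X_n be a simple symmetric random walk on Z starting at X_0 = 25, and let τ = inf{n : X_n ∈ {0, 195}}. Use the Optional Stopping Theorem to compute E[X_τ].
E[X_τ] = 25

X_n is a martingale and τ is a bounded-mean stopping time (indeed τ is finite a.s. with bounded expectation since the walk is in a bounded region). By the OST, E[X_τ] = E[X_0] = 25. Equivalently: E[X_τ] = 195 · P(hit 195 first) + 0 · P(hit 0 first) = 195 · (25/195) = 25.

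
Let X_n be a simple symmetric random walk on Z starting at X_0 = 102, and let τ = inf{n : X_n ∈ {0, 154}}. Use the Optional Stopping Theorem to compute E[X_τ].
E[X_τ] = 102

X_n is a martingale and τ is a bounded-mean stopping time (indeed τ is finite a.s. with bounded expectation since the walk is in a bounded region). By the OST, E[X_τ] = E[X_0] = 102. Equivalently: E[X_τ] = 154 · P(hit 154 first) + 0 · P(hit 0 first) = 154 · (102/154) = 102.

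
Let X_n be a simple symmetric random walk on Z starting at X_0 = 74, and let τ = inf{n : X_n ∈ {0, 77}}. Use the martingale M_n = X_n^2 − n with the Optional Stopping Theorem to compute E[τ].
E[τ] = 222

M_n = X_n^2 − n is a martingale (since E[X_{n+1}^2 | F_n] = X_n^2 + 1). By OST (τ has finite mean in a bounded region), E[M_τ] = E[M_0] = X_0^2 − 0 = 74^2 = 5476. Also E[M_τ] = E[X_τ^2] − E[τ]. The walk exits at 0 or 77, with P(hit 77 first) = 74/77, so E[X_τ^2] = 77^2 · 74/77 + 0 = 5698. Thus E[τ] = E[X_τ^2] − E[M_τ] = 5698 − 5476 = 222 = 74(77 − 74) = 222.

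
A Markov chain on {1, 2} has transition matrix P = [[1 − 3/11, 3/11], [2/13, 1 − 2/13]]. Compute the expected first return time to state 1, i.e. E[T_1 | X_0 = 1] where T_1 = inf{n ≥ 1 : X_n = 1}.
E[T_1 | X_0 = 1] = 1/π_1 = 61/22

For an irreducible recurrent Markov chain with stationary distribution π, E[T_i | X_0 = i] = 1/π_i (Kac's formula). Here π_1 = (2/13)/(3/11 + 2/13) = (2/13)/(61/143) = 22/61, so E[T_1 | X_0 = 1] = 1/π_1 = (3/11 + 2/13)/(2/13) = (61/143)/(2/13) = 61/22.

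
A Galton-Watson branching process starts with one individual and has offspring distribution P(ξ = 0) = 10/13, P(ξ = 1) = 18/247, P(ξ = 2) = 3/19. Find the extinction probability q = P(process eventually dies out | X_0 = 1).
q = 1

Mean offspring μ = 0·10/13 + 1·18/247 + 2·3/19 = 96/247 ≤ 1. For μ ≤ 1 with offspring not concentrated at 1, the Galton-Watson process goes extinct almost surely, so q = 1.
(Algebraic check: The pgf is f(s) = 10/13 + 18/247·s + 3/19·s². The extinction probability q is the smallest fixed point of f in [0, 1]. Setting s = f(s):
  3/19·s² + (18/247 − 1)·s + 10/13 = 0
  3/19·s² − (10/13 + 3/19)·s + 10/13 = 0
which factors as (s − 1)·(3/19·s − 10/13) = 0, giving roots s = 1 and s = (10/13)/(3/19) = 190/39. Since 190/39 ≥ 1, the smallest root in [0, 1] is s = 1.)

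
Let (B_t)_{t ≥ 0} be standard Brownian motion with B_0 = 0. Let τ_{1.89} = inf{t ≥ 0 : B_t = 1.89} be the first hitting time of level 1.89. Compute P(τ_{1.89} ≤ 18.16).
P(τ_{1.89} ≤ 18.16) = 2(1 − Φ(1.89/√18.16)) = 2(1 − Φ(0.4435)) ≈ 0.6574

By the reflection principle for standard BM, P(τ_b ≤ t) = 2 · P(B_t ≥ b). Since B_t ~ N(0, t), P(B_t ≥ 1.89) = 1 − Φ(1.89/√t) = 1 − Φ(1.89/√18.16) = 1 − Φ(0.4435) ≈ 0.32870. Doubling: P(τ_{1.89} ≤ 18.16) ≈ 2 · 0.32870 = 0.65740 ≈ 0.6574.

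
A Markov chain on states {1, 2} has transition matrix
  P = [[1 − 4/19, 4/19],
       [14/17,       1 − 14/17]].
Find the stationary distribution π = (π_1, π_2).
π_1 = 133/167, π_2 = 34/167

Solve πP = π with π_1 + π_2 = 1. From πP = π: π_1 · (1 − 4/19) + π_2 · 14/17 = π_1 ⇒ π_2 · 14/17 = π_1 · 4/19 ⇒ π_2/π_1 = (4/19)/(14/17) = 34/133. Together with π_1 + π_2 = 1:
  π_1 = (14/17)/(4/19 + 14/17) = (14/17)/(334/323) = 133/167,
  π_2 = (4/19)/(4/19 + 14/17) = (4/19)/(334/323) = 34/167.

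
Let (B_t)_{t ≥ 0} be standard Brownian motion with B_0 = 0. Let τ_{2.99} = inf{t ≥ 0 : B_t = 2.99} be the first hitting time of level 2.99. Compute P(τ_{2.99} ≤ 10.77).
P(τ_{2.99} ≤ 10.77) = 2(1 − Φ(2.99/√10.77)) = 2(1 − Φ(0.9111)) ≈ 0.3622

By the reflection principle for standard BM, P(τ_b ≤ t) = 2 · P(B_t ≥ b). Since B_t ~ N(0, t), P(B_t ≥ 2.99) = 1 − Φ(2.99/√t) = 1 − Φ(2.99/√10.77) = 1 − Φ(0.9111) ≈ 0.18112. Doubling: P(τ_{2.99} ≤ 10.77) ≈ 2 · 0.18112 = 0.36224 ≈ 0.3622.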